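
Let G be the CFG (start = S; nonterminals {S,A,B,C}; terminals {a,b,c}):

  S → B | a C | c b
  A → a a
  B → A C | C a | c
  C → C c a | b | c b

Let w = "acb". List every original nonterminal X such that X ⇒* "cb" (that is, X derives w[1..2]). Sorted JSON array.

CNF form of G:
  S -> A C | C T0 | T0 C | T1 T2 | c
  A -> T0 T0
  B -> A C | C T0 | c
  C -> C X3 | T1 T2 | b
  T0 -> a
  T1 -> c
  T2 -> b
  X3 -> T1 T0

CYK table (by increasing span) — only the sub-triangle for w[1..2]:
  cell(1,1) c: {B,S,T1}  orig:{B,S}
  cell(2,2) b: {C,T2}  orig:{C}
  cell(1,2) cb: {C,S}

Original NTs in T[1,2] deriving "cb": ["C", "S"]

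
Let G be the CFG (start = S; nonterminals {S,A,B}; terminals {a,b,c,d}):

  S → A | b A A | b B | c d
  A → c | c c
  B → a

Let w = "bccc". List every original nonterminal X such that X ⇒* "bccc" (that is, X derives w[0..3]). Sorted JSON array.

CNF form of G:
  S -> T0 T0 | T0 T2 | T1 B | T1 X3 | c
  A -> T0 T0 | c
  B -> a
  T0 -> c
  T1 -> b
  T2 -> d
  X3 -> A A

CYK table (by increasing span) (cells [i..j] with 0 ≤ i ≤ j ≤ 3 only):
  T[0,0] 'b' = {T1}  orig:{}
  T[1,1] 'c' = {A,S,T0}  orig:{A,S}
  T[2,2] 'c' = {A,S,T0}  orig:{A,S}
  T[3,3] 'c' = {A,S,T0}  orig:{A,S}
  T[0,1] 'bc' = ∅
  T[1,2] 'cc' = {A,S,X3}  orig:{A,S}
  T[2,3] 'cc' = {A,S,X3}  orig:{A,S}
  T[0,2] 'bcc' = {S}
  T[1,3] 'ccc' = {X3}  orig:{}
  T[0,3] 'bccc' = {S}

Original NTs in T[0,3] deriving "bccc": ["S"]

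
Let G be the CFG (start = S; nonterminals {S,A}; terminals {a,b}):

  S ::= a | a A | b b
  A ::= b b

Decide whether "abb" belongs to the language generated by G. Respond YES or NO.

CNF form of G:
  S -> T0 T0 | T1 A | a
  A -> T0 T0
  T0 -> b
  T1 -> a

CYK table (by increasing span):
  cell(0,0) a: {S,T1}  orig:{S}
  cell(1,1) b: {T0}  orig:{}
  cell(2,2) b: {T0}  orig:{}
  cell(0,1) ab: ∅
  cell(1,2) bb: {A,S}
  cell(0,2) abb: {S}

S ∈ T[0,2] ⇒ YES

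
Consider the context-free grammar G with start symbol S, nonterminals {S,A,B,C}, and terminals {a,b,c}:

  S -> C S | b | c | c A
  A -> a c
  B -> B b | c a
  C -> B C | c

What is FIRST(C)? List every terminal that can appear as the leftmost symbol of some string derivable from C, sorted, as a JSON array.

Compute FIRST by fixpoint:
iter 1:
  A via A→a c: +{a}
  B via B→c a: +{c}
  C via C→B C: +{c}
  S via S→C S: +{c}
  S via S→b: +{b}
  FIRST(S)={b,c}  FIRST(A)={a}  FIRST(B)={c}  FIRST(C)={c}
iter 2: done
  FIRST(S)={b,c}  FIRST(A)={a}  FIRST(B)={c}  FIRST(C)={c}

FIRST(C) = ["c"]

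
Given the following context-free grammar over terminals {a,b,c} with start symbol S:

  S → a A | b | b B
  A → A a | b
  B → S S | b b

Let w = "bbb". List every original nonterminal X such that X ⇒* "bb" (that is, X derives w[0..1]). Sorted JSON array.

CNF form of G:
  S -> T0 A | T1 B | b
  A -> A T0 | b
  B -> S S | T1 T1
  T0 -> a
  T1 -> b

CYK table (by increasing span) (cells [i..j] with 0 ≤ i ≤ j ≤ 1 only):
  cell(0,0) b: {A,S,T1}  orig:{A,S}
  cell(1,1) b: {A,S,T1}  orig:{A,S}
  cell(0,1) bb: {B}

Original NTs in T[0,1] deriving "bb": ["B"]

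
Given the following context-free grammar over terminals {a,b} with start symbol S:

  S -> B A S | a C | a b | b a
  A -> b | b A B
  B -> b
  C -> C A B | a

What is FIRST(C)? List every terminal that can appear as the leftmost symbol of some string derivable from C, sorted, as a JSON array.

Compute FIRST by fixpoint:
iter 1:
  A via A→b: +{b}
  B via B→b: +{b}
  C via C→a: +{a}
  S via S→B A S: +{b}
  S via S→a C: +{a}
  FIRST[S]={a,b}  FIRST[A]={b}  FIRST[B]={b}  FIRST[C]={a}
iter 2: — fixpoint
  FIRST[S]={a,b}  FIRST[A]={b}  FIRST[B]={b}  FIRST[C]={a}

FIRST(C) = ["a"]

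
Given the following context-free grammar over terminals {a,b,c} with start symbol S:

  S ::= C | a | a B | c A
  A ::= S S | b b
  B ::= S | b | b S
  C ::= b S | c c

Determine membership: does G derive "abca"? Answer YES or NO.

Convert to CNF:
  S -> T0 S | T1 B | T2 A | T2 T2 | a
  A -> S S | T0 T0
  B -> T0 S | T1 B | T2 A | T2 T2 | a | b
  C -> T0 S | T2 T2
  T0 -> b
  T1 -> a
  T2 -> c

Fill CYK table bottom-up:
  cell(0,0) a: {B,S,T1}  orig:{B,S}
  cell(1,1) b: {B,T0}  orig:{B}
  cell(2,2) c: {T2}  orig:{}
  cell(3,3) a: {B,S,T1}  orig:{B,S}
  cell(0,1) ab: {B,S}
  cell(1,2) bc: ∅
  cell(2,3) ca: ∅
  cell(0,2) abc: ∅
  cell(1,3) bca: ∅
  cell(0,3) abca: ∅

S ∉ T[0,3] ⇒ NO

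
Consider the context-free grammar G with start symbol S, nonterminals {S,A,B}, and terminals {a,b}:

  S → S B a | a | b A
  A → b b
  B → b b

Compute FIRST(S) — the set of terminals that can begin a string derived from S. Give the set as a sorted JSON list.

FIRST sets, iterate to fixpoint:
[1]
  A via A→b b: +{b}
  B via B→b b: +{b}
  S via S→a: +{a}
  S via S→b A: +{b}
  FIRST[S]={a,b}  FIRST[A]={b}  FIRST[B]={b}
[2] (stable)
  FIRST[S]={a,b}  FIRST[A]={b}  FIRST[B]={b}

FIRST(S) = ["a", "b"]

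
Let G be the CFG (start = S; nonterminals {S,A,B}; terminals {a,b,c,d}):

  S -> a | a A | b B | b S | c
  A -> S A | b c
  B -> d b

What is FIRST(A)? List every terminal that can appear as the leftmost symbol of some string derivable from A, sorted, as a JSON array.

Compute FIRST by fixpoint:
[1]
  A via A→b c: +{b}
  B via B→d b: +{d}
  S via S→a: +{a}
  S via S→b B: +{b}
  S via S→c: +{c}
  FIRST[S]={a,b,c}  FIRST[A]={b}  FIRST[B]={d}
[2]
  A via A→S A: +{a,c}
  FIRST[S]={a,b,c}  FIRST[A]={a,b,c}  FIRST[B]={d}
[3] done
  FIRST[S]={a,b,c}  FIRST[A]={a,b,c}  FIRST[B]={d}

FIRST(A) = ["a", "b", "c"]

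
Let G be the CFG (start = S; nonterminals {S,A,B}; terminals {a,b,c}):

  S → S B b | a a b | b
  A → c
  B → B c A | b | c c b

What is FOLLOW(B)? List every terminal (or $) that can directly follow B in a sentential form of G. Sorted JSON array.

FIRST iteration:
[1]
  A via A→c: +{c}
  B via B→b: +{b}
  B via B→c c b: +{c}
  S via S→a a b: +{a}
  S via S→b: +{b}
  S: {a,b}  A: {c}  B: {b,c}
[2] (no change)
  S: {a,b}  A: {c}  B: {b,c}

FOLLOW iteration:
seed FOLLOW(S) with $
[1]
  B→B c A: FOLLOW(B) ⊇ FIRST(c) = {c}; new: +{c}
  B→B c A: FOLLOW(A) ⊇ FOLLOW(B) ⊇ {c}; new: +{c}
  S→S B b: FOLLOW(S) ⊇ FIRST(B) = {b,c}; new: +{b,c}
  S→S B b: FOLLOW(B) ⊇ FIRST(b) = {b}; new: +{b}
  FOLLOW[S]={$,b,c}  FOLLOW[A]={c}  FOLLOW[B]={b,c}
[2]
  B→B c A: FOLLOW(A) ⊇ FOLLOW(B) ⊇ {b,c}; new: +{b}
  FOLLOW[S]={$,b,c}  FOLLOW[A]={b,c}  FOLLOW[B]={b,c}
[3] (no change)
  FOLLOW[S]={$,b,c}  FOLLOW[A]={b,c}  FOLLOW[B]={b,c}

FOLLOW(B) = ["b", "c"]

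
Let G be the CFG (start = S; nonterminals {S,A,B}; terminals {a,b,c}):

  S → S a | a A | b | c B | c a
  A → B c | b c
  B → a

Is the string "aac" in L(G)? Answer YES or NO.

CNF form of G:
  S -> S T2 | T0 B | T0 T2 | T2 A | b
  A -> B T0 | T1 T0
  B -> a
  T0 -> c
  T1 -> b
  T2 -> a

CYK table (by increasing span):
  [0..0]={B,T2}  "a"  orig:{B}
  [1..1]={B,T2}  "a"  orig:{B}
  [2..2]={T0}  "c"  orig:{}
  [0..1]=∅  "aa"
  [1..2]={A}  "ac"
  [0..2]={S}  "aac"

S ∈ T[0,2] ⇒ YES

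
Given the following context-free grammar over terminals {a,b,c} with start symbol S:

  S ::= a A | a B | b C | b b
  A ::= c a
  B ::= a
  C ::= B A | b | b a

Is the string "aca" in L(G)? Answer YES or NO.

CNF form of G:
  S -> T1 A | T1 B | T2 C | T2 T2
  A -> T0 T1
  B -> a
  C -> B A | T2 T1 | b
  T0 -> c
  T1 -> a
  T2 -> b

Fill CYK table bottom-up:
  T[0,0] 'a' = {B,T1}  orig:{B}
  T[1,1] 'c' = {T0}  orig:{}
  T[2,2] 'a' = {B,T1}  orig:{B}
  T[0,1] 'ac' = ∅
  T[1,2] 'ca' = {A}
  T[0,2] 'aca' = {C,S}

S ∈ T[0,2] ⇒ YES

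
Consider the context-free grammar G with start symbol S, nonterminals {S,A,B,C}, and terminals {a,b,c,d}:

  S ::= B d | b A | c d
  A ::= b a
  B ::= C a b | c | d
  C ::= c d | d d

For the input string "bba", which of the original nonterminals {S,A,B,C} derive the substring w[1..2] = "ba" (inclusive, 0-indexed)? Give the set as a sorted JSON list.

Convert to CNF:
  S -> B T3 | T0 A | T2 T3
  A -> T0 T1
  B -> C X4 | c | d
  C -> T2 T3 | T3 T3
  T0 -> b
  T1 -> a
  T2 -> c
  T3 -> d
  X4 -> T1 T0

CYK fill (cells [i..j] with 1 ≤ i ≤ j ≤ 2 only):
  T[1,1] 'b' = {T0}  orig:{}
  T[2,2] 'a' = {T1}  orig:{}
  T[1,2] 'ba' = {A}

Original NTs in T[1,2] deriving "ba": ["A"]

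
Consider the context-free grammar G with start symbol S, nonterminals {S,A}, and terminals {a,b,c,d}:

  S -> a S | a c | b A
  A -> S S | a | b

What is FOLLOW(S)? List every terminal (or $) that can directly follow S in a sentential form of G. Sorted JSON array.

Compute FIRST by fixpoint:
iter 1:
  A via A→a: +{a}
  A via A→b: +{b}
  S via S→a S: +{a}
  S via S→b A: +{b}
  FIRST[S]={a,b}  FIRST[A]={a,b}
iter 2: — fixpoint
  FIRST[S]={a,b}  FIRST[A]={a,b}

FOLLOW sets:
FOLLOW(S) := {$}
pass 1:
  A→S S: FOLLOW(S) ⊇ FIRST(S) = {a,b}; new: +{a,b}
  S→b A: FOLLOW(A) ⊇ FOLLOW(S) ⊇ {$,a,b}; new: +{$,a,b}
  S: {$,a,b}  A: {$,a,b}
pass 2: (stable)
  S: {$,a,b}  A: {$,a,b}

FOLLOW(S) = ["$", "a", "b"]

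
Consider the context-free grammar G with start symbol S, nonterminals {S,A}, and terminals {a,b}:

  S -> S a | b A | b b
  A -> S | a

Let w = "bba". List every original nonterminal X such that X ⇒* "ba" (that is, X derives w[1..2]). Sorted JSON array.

Convert to CNF:
  S -> S T0 | T1 A | T1 T1
  A -> S T0 | T1 A | T1 T1 | a
  T0 -> a
  T1 -> b

CYK fill — only the sub-triangle for w[1..2]:
  cell(1,1) b: {T1}  orig:{}
  cell(2,2) a: {A,T0}  orig:{A}
  cell(1,2) ba: {A,S}

Original NTs in T[1,2] deriving "ba": ["A", "S"]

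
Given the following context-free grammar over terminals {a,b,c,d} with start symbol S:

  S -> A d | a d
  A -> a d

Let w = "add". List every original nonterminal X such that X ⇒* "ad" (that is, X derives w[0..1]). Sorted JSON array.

Convert to CNF:
  S -> A T1 | T0 T1
  A -> T0 T1
  T0 -> a
  T1 -> d

Fill CYK table bottom-up, restricted to cells inside w[0..1]:
  cell(0,0) a: {T0}  orig:{}
  cell(1,1) d: {T1}  orig:{}
  cell(0,1) ad: {A,S}

Original NTs in T[0,1] deriving "ad": ["A", "S"]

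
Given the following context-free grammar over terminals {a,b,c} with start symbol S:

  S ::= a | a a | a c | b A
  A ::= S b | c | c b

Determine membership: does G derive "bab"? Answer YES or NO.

CNF form of G:
  S -> T0 A | T2 T1 | T2 T2 | a
  A -> S T0 | T1 T0 | c
  T0 -> b
  T1 -> c
  T2 -> a

Fill CYK table bottom-up:
  cell(0,0) b: {T0}  orig:{}
  cell(1,1) a: {S,T2}  orig:{S}
  cell(2,2) b: {T0}  orig:{}
  cell(0,1) ba: ∅
  cell(1,2) ab: {A}
  cell(0,2) bab: {S}

S ∈ T[0,2] ⇒ YES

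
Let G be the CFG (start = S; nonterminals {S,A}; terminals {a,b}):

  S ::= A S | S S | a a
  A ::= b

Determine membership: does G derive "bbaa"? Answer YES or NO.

CNF form of G:
  S -> A S | S S | T0 T0
  A -> b
  T0 -> a

Fill CYK table bottom-up:
  T[0,0] 'b' = {A}
  T[1,1] 'b' = {A}
  T[2,2] 'a' = {T0}  orig:{}
  T[3,3] 'a' = {T0}  orig:{}
  T[0,1] 'bb' = ∅
  T[1,2] 'ba' = ∅
  T[2,3] 'aa' = {S}
  T[0,2] 'bba' = ∅
  T[1,3] 'baa' = {S}
  T[0,3] 'bbaa' = {S}

S ∈ T[0,3] ⇒ YES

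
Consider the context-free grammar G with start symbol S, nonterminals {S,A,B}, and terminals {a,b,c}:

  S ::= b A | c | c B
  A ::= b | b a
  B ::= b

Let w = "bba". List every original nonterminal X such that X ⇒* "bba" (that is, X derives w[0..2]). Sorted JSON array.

Convert to CNF:
  S -> T0 A | T2 B | c
  A -> T0 T1 | b
  B -> b
  T0 -> b
  T1 -> a
  T2 -> c

Fill CYK table bottom-up, restricted to cells inside w[0..2]:
  T[0,0] 'b' = {A,B,T0}  orig:{A,B}
  T[1,1] 'b' = {A,B,T0}  orig:{A,B}
  T[2,2] 'a' = {T1}  orig:{}
  T[0,1] 'bb' = {S}
  T[1,2] 'ba' = {A}
  T[0,2] 'bba' = {S}

Original NTs in T[0,2] deriving "bba": ["S"]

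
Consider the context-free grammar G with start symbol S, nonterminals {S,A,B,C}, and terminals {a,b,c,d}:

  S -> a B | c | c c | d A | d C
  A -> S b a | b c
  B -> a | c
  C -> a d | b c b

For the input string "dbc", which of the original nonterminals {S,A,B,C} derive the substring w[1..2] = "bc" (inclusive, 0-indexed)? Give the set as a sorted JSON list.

CNF form of G:
  S -> T1 B | T2 T2 | T3 A | T3 C | c
  A -> S X4 | T0 T2
  B -> a | c
  C -> T0 X5 | T1 T3
  T0 -> b
  T1 -> a
  T2 -> c
  T3 -> d
  X4 -> T0 T1
  X5 -> T2 T0

CYK fill, restricted to cells inside w[1..2]:
  T[1,1] 'b' = {T0}  orig:{}
  T[2,2] 'c' = {B,S,T2}  orig:{B,S}
  T[1,2] 'bc' = {A}

Original NTs in T[1,2] deriving "bc": ["A"]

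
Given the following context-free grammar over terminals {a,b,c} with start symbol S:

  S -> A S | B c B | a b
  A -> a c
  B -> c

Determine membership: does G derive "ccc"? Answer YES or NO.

CNF form of G:
  S -> A S | B X3 | T0 T2
  A -> T0 T1
  B -> c
  T0 -> a
  T1 -> c
  T2 -> b
  X3 -> T1 B

CYK table (by increasing span):
  T[0,0] 'c' = {B,T1}  orig:{B}
  T[1,1] 'c' = {B,T1}  orig:{B}
  T[2,2] 'c' = {B,T1}  orig:{B}
  T[0,1] 'cc' = {X3}  orig:{}
  T[1,2] 'cc' = {X3}  orig:{}
  T[0,2] 'ccc' = {S}

S ∈ T[0,2] ⇒ YES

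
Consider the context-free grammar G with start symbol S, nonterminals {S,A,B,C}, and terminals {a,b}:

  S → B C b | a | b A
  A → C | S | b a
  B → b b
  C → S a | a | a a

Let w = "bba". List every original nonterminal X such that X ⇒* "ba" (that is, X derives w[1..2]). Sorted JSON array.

CNF form of G:
  S -> B X3 | T0 A | a
  A -> B X2 | S T1 | T0 A | T0 T1 | T1 T1 | a
  B -> T0 T0
  C -> S T1 | T1 T1 | a
  T0 -> b
  T1 -> a
  X2 -> C T0
  X3 -> C T0

CYK table (by increasing span) (cells [i..j] with 1 ≤ i ≤ j ≤ 2 only):
  T[1,1] 'b' = {T0}  orig:{}
  T[2,2] 'a' = {A,C,S,T1}  orig:{A,C,S}
  T[1,2] 'ba' = {A,S}

Original NTs in T[1,2] deriving "ba": ["A", "S"]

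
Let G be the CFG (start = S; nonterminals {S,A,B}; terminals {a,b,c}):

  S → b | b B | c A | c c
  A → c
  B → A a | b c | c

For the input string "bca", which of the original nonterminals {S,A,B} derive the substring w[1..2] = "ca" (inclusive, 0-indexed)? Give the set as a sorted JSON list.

Convert to CNF:
  S -> T1 B | T2 A | T2 T2 | b
  A -> c
  B -> A T0 | T1 T2 | c
  T0 -> a
  T1 -> b
  T2 -> c

CYK fill, restricted to cells inside w[1..2]:
  [1..1]={A,B,T2}  "c"  orig:{A,B}
  [2..2]={T0}  "a"  orig:{}
  [1..2]={B}  "ca"

Original NTs in T[1,2] deriving "ca": ["B"]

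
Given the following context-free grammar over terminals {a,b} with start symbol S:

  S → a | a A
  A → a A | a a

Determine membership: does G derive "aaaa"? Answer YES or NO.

Convert to CNF:
  S -> T0 A | a
  A -> T0 A | T0 T0
  T0 -> a

CYK fill:
  [0..0]={S,T0}  "a"  orig:{S}
  [1..1]={S,T0}  "a"  orig:{S}
  [2..2]={S,T0}  "a"  orig:{S}
  [3..3]={S,T0}  "a"  orig:{S}
  [0..1]={A}  "aa"
  [1..2]={A}  "aa"
  [2..3]={A}  "aa"
  [0..2]={A,S}  "aaa"
  [1..3]={A,S}  "aaa"
  [0..3]={A,S}  "aaaa"

S ∈ T[0,3] ⇒ YES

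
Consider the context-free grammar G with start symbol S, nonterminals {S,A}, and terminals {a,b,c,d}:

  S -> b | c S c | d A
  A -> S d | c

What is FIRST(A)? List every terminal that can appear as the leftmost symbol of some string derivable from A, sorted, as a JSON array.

FIRST sets, iterate to fixpoint:
round 1:
  A via A→c: +{c}
  S via S→b: +{b}
  S via S→c S c: +{c}
  S via S→d A: +{d}
  FIRST[S]={b,c,d}  FIRST[A]={c}
round 2:
  A via A→S d: +{b,d}
  FIRST[S]={b,c,d}  FIRST[A]={b,c,d}
round 3: (stable)
  FIRST[S]={b,c,d}  FIRST[A]={b,c,d}

FIRST(A) = ["b", "c", "d"]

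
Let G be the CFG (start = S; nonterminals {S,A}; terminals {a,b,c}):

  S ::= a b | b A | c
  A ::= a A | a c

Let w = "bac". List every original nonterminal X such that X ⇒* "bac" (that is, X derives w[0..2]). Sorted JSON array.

CNF form of G:
  S -> T0 T2 | T2 A | c
  A -> T0 A | T0 T1
  T0 -> a
  T1 -> c
  T2 -> b

CYK table (by increasing span) (cells [i..j] with 0 ≤ i ≤ j ≤ 2 only):
  [0..0]={T2}  "b"  orig:{}
  [1..1]={T0}  "a"  orig:{}
  [2..2]={S,T1}  "c"  orig:{S}
  [0..1]=∅  "ba"
  [1..2]={A}  "ac"
  [0..2]={S}  "bac"

Original NTs in T[0,2] deriving "bac": ["S"]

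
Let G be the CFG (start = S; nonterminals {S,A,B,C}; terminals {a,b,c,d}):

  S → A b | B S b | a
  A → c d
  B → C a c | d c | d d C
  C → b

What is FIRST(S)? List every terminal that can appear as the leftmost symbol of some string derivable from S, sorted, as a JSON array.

FIRST iteration:
[1]
  A via A→c d: +{c}
  B via B→d c: +{d}
  C via C→b: +{b}
  S via S→A b: +{c}
  S via S→B S b: +{d}
  S via S→a: +{a}
  S: {a,c,d}  A: {c}  B: {d}  C: {b}
[2]
  B via B→C a c: +{b}
  S via S→B S b: +{b}
  S: {a,b,c,d}  A: {c}  B: {b,d}  C: {b}
[3] (no change)
  S: {a,b,c,d}  A: {c}  B: {b,d}  C: {b}

FIRST(S) = ["a", "b", "c", "d"]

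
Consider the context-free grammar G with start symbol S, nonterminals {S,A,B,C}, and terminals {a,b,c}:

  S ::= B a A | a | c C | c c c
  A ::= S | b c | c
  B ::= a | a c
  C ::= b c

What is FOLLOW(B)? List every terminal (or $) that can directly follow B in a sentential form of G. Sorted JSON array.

FIRST sets, iterate to fixpoint:
pass 1:
  A via A→b c: +{b}
  A via A→c: +{c}
  B via B→a: +{a}
  C via C→b c: +{b}
  S via S→B a A: +{a}
  S via S→c C: +{c}
  S: {a,c}  A: {b,c}  B: {a}  C: {b}
pass 2:
  A via A→S: +{a}
  S: {a,c}  A: {a,b,c}  B: {a}  C: {b}
pass 3: done
  S: {a,c}  A: {a,b,c}  B: {a}  C: {b}

FOLLOW sets:
seed FOLLOW(S) with $
[1]
  S→B a A: FOLLOW(B) ⊇ FIRST(a) = {a}; new: +{a}
  S→B a A: FOLLOW(A) ⊇ FOLLOW(S) ⊇ {$}; new: +{$}
  S→c C: FOLLOW(C) ⊇ FOLLOW(S) ⊇ {$}; new: +{$}
  FOLLOW(S)={$}  FOLLOW(A)={$}  FOLLOW(B)={a}  FOLLOW(C)={$}
[2] (stable)
  FOLLOW(S)={$}  FOLLOW(A)={$}  FOLLOW(B)={a}  FOLLOW(C)={$}

FOLLOW(B) = ["a"]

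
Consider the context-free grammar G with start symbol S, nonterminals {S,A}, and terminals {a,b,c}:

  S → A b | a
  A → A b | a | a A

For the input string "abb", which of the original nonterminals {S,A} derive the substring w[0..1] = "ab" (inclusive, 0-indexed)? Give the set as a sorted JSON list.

CNF form of G:
  S -> A T0 | a
  A -> A T0 | T1 A | a
  T0 -> b
  T1 -> a

CYK fill, restricted to cells inside w[0..1]:
  T[0,0] 'a' = {A,S,T1}  orig:{A,S}
  T[1,1] 'b' = {T0}  orig:{}
  T[0,1] 'ab' = {A,S}

Original NTs in T[0,1] deriving "ab": ["A", "S"]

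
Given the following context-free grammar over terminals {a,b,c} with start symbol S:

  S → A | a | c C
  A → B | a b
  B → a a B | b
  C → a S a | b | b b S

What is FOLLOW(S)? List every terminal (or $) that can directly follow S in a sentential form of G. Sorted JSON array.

FIRST sets, iterate to fixpoint:
pass 1:
  A via A→a b: +{a}
  B via B→a a B: +{a}
  B via B→b: +{b}
  C via C→a S a: +{a}
  C via C→b: +{b}
  S via S→A: +{a}
  S via S→c C: +{c}
  S: {a,c}  A: {a}  B: {a,b}  C: {a,b}
pass 2:
  A via A→B: +{b}
  S via S→A: +{b}
  S: {a,b,c}  A: {a,b}  B: {a,b}  C: {a,b}
pass 3: (no change)
  S: {a,b,c}  A: {a,b}  B: {a,b}  C: {a,b}

FOLLOW sets:
initialize: $ ∈ FOLLOW(S)
iter 1:
  C→a S a: FOLLOW(S) ⊇ FIRST(a) = {a}; new: +{a}
  S→A: FOLLOW(A) ⊇ FOLLOW(S) ⊇ {$,a}; new: +{$,a}
  S→c C: FOLLOW(C) ⊇ FOLLOW(S) ⊇ {$,a}; new: +{$,a}
  S: {$,a}  A: {$,a}  B: {}  C: {$,a}
iter 2:
  A→B: FOLLOW(B) ⊇ FOLLOW(A) ⊇ {$,a}; new: +{$,a}
  S: {$,a}  A: {$,a}  B: {$,a}  C: {$,a}
iter 3: (no change)
  S: {$,a}  A: {$,a}  B: {$,a}  C: {$,a}

FOLLOW(S) = ["$", "a"]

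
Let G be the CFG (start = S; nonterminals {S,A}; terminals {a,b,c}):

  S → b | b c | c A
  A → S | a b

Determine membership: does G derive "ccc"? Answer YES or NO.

Convert to CNF:
  S -> T1 T2 | T2 A | b
  A -> T0 T1 | T1 T2 | T2 A | b
  T0 -> a
  T1 -> b
  T2 -> c

CYK table (by increasing span):
  [0..0]={T2}  "c"  orig:{}
  [1..1]={T2}  "c"  orig:{}
  [2..2]={T2}  "c"  orig:{}
  [0..1]=∅  "cc"
  [1..2]=∅  "cc"
  [0..2]=∅  "ccc"

S ∉ T[0,2] ⇒ NO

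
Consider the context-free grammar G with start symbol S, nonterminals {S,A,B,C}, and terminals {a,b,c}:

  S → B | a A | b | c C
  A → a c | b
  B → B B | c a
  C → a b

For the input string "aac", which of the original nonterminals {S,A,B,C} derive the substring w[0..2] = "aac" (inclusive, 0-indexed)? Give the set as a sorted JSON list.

CNF form of G:
  S -> B B | T0 A | T1 C | T1 T0 | b
  A -> T0 T1 | b
  B -> B B | T1 T0
  C -> T0 T2
  T0 -> a
  T1 -> c
  T2 -> b

CYK fill, restricted to cells inside w[0..2]:
  [0..0]={T0}  "a"  orig:{}
  [1..1]={T0}  "a"  orig:{}
  [2..2]={T1}  "c"  orig:{}
  [0..1]=∅  "aa"
  [1..2]={A}  "ac"
  [0..2]={S}  "aac"

Original NTs in T[0,2] deriving "aac": ["S"]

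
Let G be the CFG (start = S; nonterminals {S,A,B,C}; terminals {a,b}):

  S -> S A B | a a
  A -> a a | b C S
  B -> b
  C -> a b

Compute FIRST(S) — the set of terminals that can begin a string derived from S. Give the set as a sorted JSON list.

FIRST iteration:
[1]
  A via A→a a: +{a}
  A via A→b C S: +{b}
  B via B→b: +{b}
  C via C→a b: +{a}
  S via S→a a: +{a}
  S: {a}  A: {a,b}  B: {b}  C: {a}
[2] (stable)
  S: {a}  A: {a,b}  B: {b}  C: {a}

FIRST(S) = ["a"]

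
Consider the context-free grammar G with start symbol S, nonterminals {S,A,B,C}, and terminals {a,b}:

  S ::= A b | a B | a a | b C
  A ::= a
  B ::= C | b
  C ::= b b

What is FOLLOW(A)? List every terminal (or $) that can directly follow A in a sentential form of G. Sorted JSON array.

FIRST iteration:
pass 1:
  A via A→a: +{a}
  B via B→b: +{b}
  C via C→b b: +{b}
  S via S→A b: +{a}
  S via S→b C: +{b}
  FIRST(S)={a,b}  FIRST(A)={a}  FIRST(B)={b}  FIRST(C)={b}
pass 2: done
  FIRST(S)={a,b}  FIRST(A)={a}  FIRST(B)={b}  FIRST(C)={b}

FOLLOW iteration:
FOLLOW(S) := {$}
[1]
  S→A b: FOLLOW(A) ⊇ FIRST(b) = {b}; new: +{b}
  S→a B: FOLLOW(B) ⊇ FOLLOW(S) ⊇ {$}; new: +{$}
  S→b C: FOLLOW(C) ⊇ FOLLOW(S) ⊇ {$}; new: +{$}
  FOLLOW[S]={$}  FOLLOW[A]={b}  FOLLOW[B]={$}  FOLLOW[C]={$}
[2] — fixpoint
  FOLLOW[S]={$}  FOLLOW[A]={b}  FOLLOW[B]={$}  FOLLOW[C]={$}

FOLLOW(A) = ["b"]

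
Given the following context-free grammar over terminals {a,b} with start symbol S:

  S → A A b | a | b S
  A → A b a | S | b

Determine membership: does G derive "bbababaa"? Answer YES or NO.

CNF form of G:
  S -> A X4 | T0 S | a
  A -> A X2 | A X3 | T0 S | a | b
  T0 -> b
  T1 -> a
  X2 -> A T0
  X3 -> T0 T1
  X4 -> A T0

Fill CYK table bottom-up:
  cell(0,0) b: {A,T0}  orig:{A}
  cell(1,1) b: {A,T0}  orig:{A}
  cell(2,2) a: {A,S,T1}  orig:{A,S}
  cell(3,3) b: {A,T0}  orig:{A}
  cell(4,4) a: {A,S,T1}  orig:{A,S}
  cell(5,5) b: {A,T0}  orig:{A}
  cell(6,6) a: {A,S,T1}  orig:{A,S}
  cell(7,7) a: {A,S,T1}  orig:{A,S}
  cell(0,1) bb: {X2,X4}  orig:{}
  cell(1,2) ba: {A,S,X3}  orig:{A,S}
  cell(2,3) ab: {X2,X4}  orig:{}
  cell(3,4) ba: {A,S,X3}  orig:{A,S}
  cell(4,5) ab: {X2,X4}  orig:{}
  cell(5,6) ba: {A,S,X3}  orig:{A,S}
  cell(6,7) aa: ∅
  cell(0,2) bba: {A,S}
  cell(1,3) bab: {A,S,X2,X4}  orig:{A,S}
  cell(2,4) aba: {A}
  cell(3,5) bab: {A,S,X2,X4}  orig:{A,S}
  cell(4,6) aba: {A}
  cell(5,7) baa: ∅
  cell(0,3) bbab: {A,S,X2,X4}  orig:{A,S}
  cell(1,4) baba: {A}
  cell(2,5) abab: {A,S,X2,X4}  orig:{A,S}
  cell(3,6) baba: {A}
  cell(4,7) abaa: ∅
  cell(0,4) bbaba: {A}
  cell(1,5) babab: {A,S,X2,X4}  orig:{A,S}
  cell(2,6) ababa: {A}
  cell(3,7) babaa: ∅
  cell(0,5) bbabab: {A,S,X2,X4}  orig:{A,S}
  cell(1,6) bababa: {A}
  cell(2,7) ababaa: ∅
  cell(0,6) bbababa: {A}
  cell(1,7) bababaa: ∅
  cell(0,7) bbababaa: ∅

S ∉ T[0,7] ⇒ NO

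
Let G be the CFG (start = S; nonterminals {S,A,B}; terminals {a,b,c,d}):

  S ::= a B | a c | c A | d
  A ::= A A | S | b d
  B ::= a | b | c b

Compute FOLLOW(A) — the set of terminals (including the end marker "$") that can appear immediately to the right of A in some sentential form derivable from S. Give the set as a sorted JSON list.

FIRST iteration:
pass 1:
  A via A→b d: +{b}
  B via B→a: +{a}
  B via B→b: +{b}
  B via B→c b: +{c}
  S via S→a B: +{a}
  S via S→c A: +{c}
  S via S→d: +{d}
  S: {a,c,d}  A: {b}  B: {a,b,c}
pass 2:
  A via A→S: +{a,c,d}
  S: {a,c,d}  A: {a,b,c,d}  B: {a,b,c}
pass 3: (stable)
  S: {a,c,d}  A: {a,b,c,d}  B: {a,b,c}

FOLLOW iteration:
initialize: $ ∈ FOLLOW(S)
pass 1:
  A→A A: FOLLOW(A) ⊇ FIRST(A) = {a,b,c,d}; new: +{a,b,c,d}
  A→S: FOLLOW(S) ⊇ FOLLOW(A) ⊇ {a,b,c,d}; new: +{a,b,c,d}
  S→a B: FOLLOW(B) ⊇ FOLLOW(S) ⊇ {$,a,b,c,d}; new: +{$,a,b,c,d}
  S→c A: FOLLOW(A) ⊇ FOLLOW(S) ⊇ {$,a,b,c,d}; new: +{$}
  S: {$,a,b,c,d}  A: {$,a,b,c,d}  B: {$,a,b,c,d}
pass 2: (no change)
  S: {$,a,b,c,d}  A: {$,a,b,c,d}  B: {$,a,b,c,d}

FOLLOW(A) = ["$", "a", "b", "c", "d"]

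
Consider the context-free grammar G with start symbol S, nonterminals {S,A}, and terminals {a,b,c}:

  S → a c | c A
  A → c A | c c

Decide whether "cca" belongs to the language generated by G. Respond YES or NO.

Convert to CNF:
  S -> T0 A | T1 T0
  A -> T0 A | T0 T0
  T0 -> c
  T1 -> a

Fill CYK table bottom-up:
  cell(0,0) c: {T0}  orig:{}
  cell(1,1) c: {T0}  orig:{}
  cell(2,2) a: {T1}  orig:{}
  cell(0,1) cc: {A}
  cell(1,2) ca: ∅
  cell(0,2) cca: ∅

S ∉ T[0,2] ⇒ NO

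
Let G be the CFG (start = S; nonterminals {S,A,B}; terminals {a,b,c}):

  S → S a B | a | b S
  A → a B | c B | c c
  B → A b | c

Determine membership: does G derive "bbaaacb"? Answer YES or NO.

Convert to CNF:
  S -> S X3 | T2 S | a
  A -> T0 B | T1 B | T1 T1
  B -> A T2 | c
  T0 -> a
  T1 -> c
  T2 -> b
  X3 -> T0 B

Fill CYK table bottom-up:
  cell(0,0) b: {T2}  orig:{}
  cell(1,1) b: {T2}  orig:{}
  cell(2,2) a: {S,T0}  orig:{S}
  cell(3,3) a: {S,T0}  orig:{S}
  cell(4,4) a: {S,T0}  orig:{S}
  cell(5,5) c: {B,T1}  orig:{B}
  cell(6,6) b: {T2}  orig:{}
  cell(0,1) bb: ∅
  cell(1,2) ba: {S}
  cell(2,3) aa: ∅
  cell(3,4) aa: ∅
  cell(4,5) ac: {A,X3}  orig:{A}
  cell(5,6) cb: ∅
  cell(0,2) bba: {S}
  cell(1,3) baa: ∅
  cell(2,4) aaa: ∅
  cell(3,5) aac: {S}
  cell(4,6) acb: {B}
  cell(0,3) bbaa: ∅
  cell(1,4) baaa: ∅
  cell(2,5) aaac: ∅
  cell(3,6) aacb: {A,X3}  orig:{A}
  cell(0,4) bbaaa: ∅
  cell(1,5) baaac: ∅
  cell(2,6) aaacb: {S}
  cell(0,5) bbaaac: ∅
  cell(1,6) baaacb: {S}
  cell(0,6) bbaaacb: {S}

S ∈ T[0,6] ⇒ YES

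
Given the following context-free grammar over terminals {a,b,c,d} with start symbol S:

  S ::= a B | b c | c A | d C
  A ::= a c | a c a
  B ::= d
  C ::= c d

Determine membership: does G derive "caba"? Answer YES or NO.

CNF form of G:
  S -> T0 B | T1 A | T2 C | T3 T1
  A -> T0 T1 | T0 X4
  B -> d
  C -> T1 T2
  T0 -> a
  T1 -> c
  T2 -> d
  T3 -> b
  X4 -> T1 T0

CYK fill:
  T[0,0] 'c' = {T1}  orig:{}
  T[1,1] 'a' = {T0}  orig:{}
  T[2,2] 'b' = {T3}  orig:{}
  T[3,3] 'a' = {T0}  orig:{}
  T[0,1] 'ca' = {X4}  orig:{}
  T[1,2] 'ab' = ∅
  T[2,3] 'ba' = ∅
  T[0,2] 'cab' = ∅
  T[1,3] 'aba' = ∅
  T[0,3] 'caba' = ∅

S ∉ T[0,3] ⇒ NO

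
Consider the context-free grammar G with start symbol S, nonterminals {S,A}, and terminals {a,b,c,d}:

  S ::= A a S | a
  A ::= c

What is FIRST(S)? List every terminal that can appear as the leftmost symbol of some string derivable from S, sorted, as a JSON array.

FIRST sets, iterate to fixpoint:
iter 1:
  A via A→c: +{c}
  S via S→A a S: +{c}
  S via S→a: +{a}
  FIRST(S)={a,c}  FIRST(A)={c}
iter 2: done
  FIRST(S)={a,c}  FIRST(A)={c}

FIRST(S) = ["a", "c"]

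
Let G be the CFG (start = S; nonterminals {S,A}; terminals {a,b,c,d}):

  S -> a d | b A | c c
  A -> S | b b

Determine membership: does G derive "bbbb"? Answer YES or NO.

Convert to CNF:
  S -> T0 T1 | T2 A | T3 T3
  A -> T0 T1 | T2 A | T2 T2 | T3 T3
  T0 -> a
  T1 -> d
  T2 -> b
  T3 -> c

Fill CYK table bottom-up:
  T[0,0] 'b' = {T2}  orig:{}
  T[1,1] 'b' = {T2}  orig:{}
  T[2,2] 'b' = {T2}  orig:{}
  T[3,3] 'b' = {T2}  orig:{}
  T[0,1] 'bb' = {A}
  T[1,2] 'bb' = {A}
  T[2,3] 'bb' = {A}
  T[0,2] 'bbb' = {A,S}
  T[1,3] 'bbb' = {A,S}
  T[0,3] 'bbbb' = {A,S}

S ∈ T[0,3] ⇒ YES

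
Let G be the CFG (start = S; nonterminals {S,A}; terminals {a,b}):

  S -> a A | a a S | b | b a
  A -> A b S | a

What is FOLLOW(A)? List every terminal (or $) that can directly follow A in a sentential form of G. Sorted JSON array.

Compute FIRST by fixpoint:
iter 1:
  A via A→a: +{a}
  S via S→a A: +{a}
  S via S→b: +{b}
  FIRST(S)={a,b}  FIRST(A)={a}
iter 2: — fixpoint
  FIRST(S)={a,b}  FIRST(A)={a}

Compute FOLLOW by fixpoint:
initialize: $ ∈ FOLLOW(S)
round 1:
  A→A b S: FOLLOW(A) ⊇ FIRST(b) = {b}; new: +{b}
  A→A b S: FOLLOW(S) ⊇ FOLLOW(A) ⊇ {b}; new: +{b}
  S→a A: FOLLOW(A) ⊇ FOLLOW(S) ⊇ {$,b}; new: +{$}
  FOLLOW(S)={$,b}  FOLLOW(A)={$,b}
round 2: done
  FOLLOW(S)={$,b}  FOLLOW(A)={$,b}

FOLLOW(A) = ["$", "b"]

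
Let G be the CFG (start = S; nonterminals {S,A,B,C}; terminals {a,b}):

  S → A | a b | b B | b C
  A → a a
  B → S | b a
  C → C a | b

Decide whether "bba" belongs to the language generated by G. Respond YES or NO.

Convert to CNF:
  S -> T0 T0 | T0 T1 | T1 B | T1 C
  A -> T0 T0
  B -> T0 T0 | T0 T1 | T1 B | T1 C | T1 T0
  C -> C T0 | b
  T0 -> a
  T1 -> b

CYK fill:
  cell(0,0) b: {C,T1}  orig:{C}
  cell(1,1) b: {C,T1}  orig:{C}
  cell(2,2) a: {T0}  orig:{}
  cell(0,1) bb: {B,S}
  cell(1,2) ba: {B,C}
  cell(0,2) bba: {B,S}

S ∈ T[0,2] ⇒ YES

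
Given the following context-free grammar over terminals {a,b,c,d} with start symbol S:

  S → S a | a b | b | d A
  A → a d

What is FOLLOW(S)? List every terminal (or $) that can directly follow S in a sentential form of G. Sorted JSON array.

FIRST sets, iterate to fixpoint:
pass 1:
  A via A→a d: +{a}
  S via S→a b: +{a}
  S via S→b: +{b}
  S via S→d A: +{d}
  FIRST(S)={a,b,d}  FIRST(A)={a}
pass 2: (no change)
  FIRST(S)={a,b,d}  FIRST(A)={a}

FOLLOW sets:
FOLLOW(S) := {$}
pass 1:
  S→S a: FOLLOW(S) ⊇ FIRST(a) = {a}; new: +{a}
  S→d A: FOLLOW(A) ⊇ FOLLOW(S) ⊇ {$,a}; new: +{$,a}
  FOLLOW[S]={$,a}  FOLLOW[A]={$,a}
pass 2: (no change)
  FOLLOW[S]={$,a}  FOLLOW[A]={$,a}

FOLLOW(S) = ["$", "a"]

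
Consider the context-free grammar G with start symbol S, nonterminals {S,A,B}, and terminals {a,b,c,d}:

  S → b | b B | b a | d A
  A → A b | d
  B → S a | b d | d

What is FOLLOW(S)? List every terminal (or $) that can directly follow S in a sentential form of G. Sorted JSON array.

Compute FIRST by fixpoint:
[1]
  A via A→d: +{d}
  B via B→b d: +{b}
  B via B→d: +{d}
  S via S→b: +{b}
  S via S→d A: +{d}
  FIRST(S)={b,d}  FIRST(A)={d}  FIRST(B)={b,d}
[2] — fixpoint
  FIRST(S)={b,d}  FIRST(A)={d}  FIRST(B)={b,d}

Compute FOLLOW by fixpoint:
seed FOLLOW(S) with $
[1]
  A→A b: FOLLOW(A) ⊇ FIRST(b) = {b}; new: +{b}
  B→S a: FOLLOW(S) ⊇ FIRST(a) = {a}; new: +{a}
  S→b B: FOLLOW(B) ⊇ FOLLOW(S) ⊇ {$,a}; new: +{$,a}
  S→d A: FOLLOW(A) ⊇ FOLLOW(S) ⊇ {$,a}; new: +{$,a}
  S: {$,a}  A: {$,a,b}  B: {$,a}
[2] — fixpoint
  S: {$,a}  A: {$,a,b}  B: {$,a}

FOLLOW(S) = ["$", "a"]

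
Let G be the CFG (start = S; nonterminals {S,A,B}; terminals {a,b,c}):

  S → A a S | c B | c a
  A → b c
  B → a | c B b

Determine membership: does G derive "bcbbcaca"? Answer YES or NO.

CNF form of G:
  S -> A X4 | T1 B | T1 T2
  A -> T0 T1
  B -> T1 X3 | a
  T0 -> b
  T1 -> c
  T2 -> a
  X3 -> B T0
  X4 -> T2 S

CYK fill:
  cell(0,0) b: {T0}  orig:{}
  cell(1,1) c: {T1}  orig:{}
  cell(2,2) b: {T0}  orig:{}
  cell(3,3) b: {T0}  orig:{}
  cell(4,4) c: {T1}  orig:{}
  cell(5,5) a: {B,T2}  orig:{B}
  cell(6,6) c: {T1}  orig:{}
  cell(7,7) a: {B,T2}  orig:{B}
  cell(0,1) bc: {A}
  cell(1,2) cb: ∅
  cell(2,3) bb: ∅
  cell(3,4) bc: {A}
  cell(4,5) ca: {S}
  cell(5,6) ac: ∅
  cell(6,7) ca: {S}
  cell(0,2) bcb: ∅
  cell(1,3) cbb: ∅
  cell(2,4) bbc: ∅
  cell(3,5) bca: ∅
  cell(4,6) cac: ∅
  cell(5,7) aca: {X4}  orig:{}
  cell(0,3) bcbb: ∅
  cell(1,4) cbbc: ∅
  cell(2,5) bbca: ∅
  cell(3,6) bcac: ∅
  cell(4,7) caca: ∅
  cell(0,4) bcbbc: ∅
  cell(1,5) cbbca: ∅
  cell(2,6) bbcac: ∅
  cell(3,7) bcaca: {S}
  cell(0,5) bcbbca: ∅
  cell(1,6) cbbcac: ∅
  cell(2,7) bbcaca: ∅
  cell(0,6) bcbbcac: ∅
  cell(1,7) cbbcaca: ∅
  cell(0,7) bcbbcaca: ∅

S ∉ T[0,7] ⇒ NO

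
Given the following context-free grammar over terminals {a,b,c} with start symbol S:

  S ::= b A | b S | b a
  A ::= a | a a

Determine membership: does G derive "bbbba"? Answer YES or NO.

CNF form of G:
  S -> T1 A | T1 S | T1 T0
  A -> T0 T0 | a
  T0 -> a
  T1 -> b

Fill CYK table bottom-up:
  cell(0,0) b: {T1}  orig:{}
  cell(1,1) b: {T1}  orig:{}
  cell(2,2) b: {T1}  orig:{}
  cell(3,3) b: {T1}  orig:{}
  cell(4,4) a: {A,T0}  orig:{A}
  cell(0,1) bb: ∅
  cell(1,2) bb: ∅
  cell(2,3) bb: ∅
  cell(3,4) ba: {S}
  cell(0,2) bbb: ∅
  cell(1,3) bbb: ∅
  cell(2,4) bba: {S}
  cell(0,3) bbbb: ∅
  cell(1,4) bbba: {S}
  cell(0,4) bbbba: {S}

S ∈ T[0,4] ⇒ YES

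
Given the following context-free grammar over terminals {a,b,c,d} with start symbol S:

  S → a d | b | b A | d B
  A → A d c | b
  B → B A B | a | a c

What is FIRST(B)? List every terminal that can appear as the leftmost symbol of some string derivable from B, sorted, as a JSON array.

Compute FIRST by fixpoint:
[1]
  A via A→b: +{b}
  B via B→a: +{a}
  S via S→a d: +{a}
  S via S→b: +{b}
  S via S→d B: +{d}
  FIRST(S)={a,b,d}  FIRST(A)={b}  FIRST(B)={a}
[2] (no change)
  FIRST(S)={a,b,d}  FIRST(A)={b}  FIRST(B)={a}

FIRST(B) = ["a"]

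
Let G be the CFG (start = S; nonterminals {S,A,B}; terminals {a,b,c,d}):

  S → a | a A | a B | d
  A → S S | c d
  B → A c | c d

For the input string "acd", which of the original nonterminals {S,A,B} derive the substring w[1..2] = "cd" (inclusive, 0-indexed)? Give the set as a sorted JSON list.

Convert to CNF:
  S -> T2 A | T2 B | a | d
  A -> S S | T0 T1
  B -> A T0 | T0 T1
  T0 -> c
  T1 -> d
  T2 -> a

CYK fill — only the sub-triangle for w[1..2]:
  [1..1]={T0}  "c"  orig:{}
  [2..2]={S,T1}  "d"  orig:{S}
  [1..2]={A,B}  "cd"

Original NTs in T[1,2] deriving "cd": ["A", "B"]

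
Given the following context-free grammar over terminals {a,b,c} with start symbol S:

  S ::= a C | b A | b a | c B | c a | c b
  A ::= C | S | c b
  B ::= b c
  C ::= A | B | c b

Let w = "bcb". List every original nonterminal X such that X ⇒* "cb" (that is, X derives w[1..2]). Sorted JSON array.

Convert to CNF:
  S -> T0 C | T1 A | T1 T0 | T2 B | T2 T0 | T2 T1
  A -> T0 C | T1 A | T1 T0 | T1 T2 | T2 B | T2 T0 | T2 T1
  B -> T1 T2
  C -> T0 C | T1 A | T1 T0 | T1 T2 | T2 B | T2 T0 | T2 T1
  T0 -> a
  T1 -> b
  T2 -> c

Fill CYK table bottom-up, restricted to cells inside w[1..2]:
  [1..1]={T2}  "c"  orig:{}
  [2..2]={T1}  "b"  orig:{}
  [1..2]={A,C,S}  "cb"

Original NTs in T[1,2] deriving "cb": ["A", "C", "S"]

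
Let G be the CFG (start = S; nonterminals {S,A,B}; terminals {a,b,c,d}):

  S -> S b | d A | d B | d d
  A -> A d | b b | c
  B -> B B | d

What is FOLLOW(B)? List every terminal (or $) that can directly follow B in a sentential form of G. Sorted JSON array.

FIRST iteration:
iter 1:
  A via A→b b: +{b}
  A via A→c: +{c}
  B via B→d: +{d}
  S via S→d A: +{d}
  FIRST(S)={d}  FIRST(A)={b,c}  FIRST(B)={d}
iter 2: done
  FIRST(S)={d}  FIRST(A)={b,c}  FIRST(B)={d}

Compute FOLLOW by fixpoint:
seed FOLLOW(S) with $
pass 1:
  A→A d: FOLLOW(A) ⊇ FIRST(d) = {d}; new: +{d}
  B→B B: FOLLOW(B) ⊇ FIRST(B) = {d}; new: +{d}
  S→S b: FOLLOW(S) ⊇ FIRST(b) = {b}; new: +{b}
  S→d A: FOLLOW(A) ⊇ FOLLOW(S) ⊇ {$,b}; new: +{$,b}
  S→d B: FOLLOW(B) ⊇ FOLLOW(S) ⊇ {$,b}; new: +{$,b}
  S: {$,b}  A: {$,b,d}  B: {$,b,d}
pass 2: — fixpoint
  S: {$,b}  A: {$,b,d}  B: {$,b,d}

FOLLOW(B) = ["$", "b", "d"]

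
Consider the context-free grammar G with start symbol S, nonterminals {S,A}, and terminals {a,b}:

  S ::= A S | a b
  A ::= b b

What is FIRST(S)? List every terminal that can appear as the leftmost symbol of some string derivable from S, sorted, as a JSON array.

Compute FIRST by fixpoint:
round 1:
  A via A→b b: +{b}
  S via S→A S: +{b}
  S via S→a b: +{a}
  S: {a,b}  A: {b}
round 2: (no change)
  S: {a,b}  A: {b}

FIRST(S) = ["a", "b"]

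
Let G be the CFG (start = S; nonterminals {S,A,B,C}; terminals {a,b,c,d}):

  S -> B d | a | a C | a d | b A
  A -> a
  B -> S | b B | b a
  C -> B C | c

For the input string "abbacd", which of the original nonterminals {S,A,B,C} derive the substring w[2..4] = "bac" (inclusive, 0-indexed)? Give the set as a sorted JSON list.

Convert to CNF:
  S -> B T0 | T1 C | T1 T0 | T2 A | a
  A -> a
  B -> B T0 | T1 C | T1 T0 | T2 A | T2 B | T2 T1 | a
  C -> B C | c
  T0 -> d
  T1 -> a
  T2 -> b

Fill CYK table bottom-up — only the sub-triangle for w[2..4]:
  [2..2]={T2}  "b"  orig:{}
  [3..3]={A,B,S,T1}  "a"  orig:{A,B,S}
  [4..4]={C}  "c"
  [2..3]={B,S}  "ba"
  [3..4]={B,C,S}  "ac"
  [2..4]={B,C}  "bac"

Original NTs in T[2,4] deriving "bac": ["B", "C"]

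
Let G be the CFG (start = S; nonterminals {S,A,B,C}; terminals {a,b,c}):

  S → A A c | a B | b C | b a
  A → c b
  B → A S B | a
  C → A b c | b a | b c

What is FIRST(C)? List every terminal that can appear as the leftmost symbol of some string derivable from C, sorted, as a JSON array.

FIRST iteration:
pass 1:
  A via A→c b: +{c}
  B via B→A S B: +{c}
  B via B→a: +{a}
  C via C→A b c: +{c}
  C via C→b a: +{b}
  S via S→A A c: +{c}
  S via S→a B: +{a}
  S via S→b C: +{b}
  FIRST(S)={a,b,c}  FIRST(A)={c}  FIRST(B)={a,c}  FIRST(C)={b,c}
pass 2: — fixpoint
  FIRST(S)={a,b,c}  FIRST(A)={c}  FIRST(B)={a,c}  FIRST(C)={b,c}

FIRST(C) = ["b", "c"]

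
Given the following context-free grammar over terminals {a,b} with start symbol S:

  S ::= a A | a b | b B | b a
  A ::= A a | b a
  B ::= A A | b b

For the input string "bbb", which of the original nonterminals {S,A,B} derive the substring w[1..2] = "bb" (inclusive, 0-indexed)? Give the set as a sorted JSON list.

Convert to CNF:
  S -> T0 A | T0 T1 | T1 B | T1 T0
  A -> A T0 | T1 T0
  B -> A A | T1 T1
  T0 -> a
  T1 -> b

Fill CYK table bottom-up (cells [i..j] with 1 ≤ i ≤ j ≤ 2 only):
  cell(1,1) b: {T1}  orig:{}
  cell(2,2) b: {T1}  orig:{}
  cell(1,2) bb: {B}

Original NTs in T[1,2] deriving "bb": ["B"]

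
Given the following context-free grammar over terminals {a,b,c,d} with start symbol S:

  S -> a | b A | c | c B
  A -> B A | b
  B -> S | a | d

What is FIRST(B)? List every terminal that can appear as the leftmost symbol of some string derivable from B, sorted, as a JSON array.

FIRST sets, iterate to fixpoint:
iter 1:
  A via A→b: +{b}
  B via B→a: +{a}
  B via B→d: +{d}
  S via S→a: +{a}
  S via S→b A: +{b}
  S via S→c: +{c}
  FIRST[S]={a,b,c}  FIRST[A]={b}  FIRST[B]={a,d}
iter 2:
  A via A→B A: +{a,d}
  B via B→S: +{b,c}
  FIRST[S]={a,b,c}  FIRST[A]={a,b,d}  FIRST[B]={a,b,c,d}
iter 3:
  A via A→B A: +{c}
  FIRST[S]={a,b,c}  FIRST[A]={a,b,c,d}  FIRST[B]={a,b,c,d}
iter 4: (no change)
  FIRST[S]={a,b,c}  FIRST[A]={a,b,c,d}  FIRST[B]={a,b,c,d}

FIRST(B) = ["a", "b", "c", "d"]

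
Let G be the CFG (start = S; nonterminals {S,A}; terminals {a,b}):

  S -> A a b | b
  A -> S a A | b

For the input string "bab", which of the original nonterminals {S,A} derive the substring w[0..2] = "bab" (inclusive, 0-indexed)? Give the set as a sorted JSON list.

Convert to CNF:
  S -> A X3 | b
  A -> S X2 | b
  T0 -> a
  T1 -> b
  X2 -> T0 A
  X3 -> T0 T1

CYK fill — only the sub-triangle for w[0..2]:
  cell(0,0) b: {A,S,T1}  orig:{A,S}
  cell(1,1) a: {T0}  orig:{}
  cell(2,2) b: {A,S,T1}  orig:{A,S}
  cell(0,1) ba: ∅
  cell(1,2) ab: {X2,X3}  orig:{}
  cell(0,2) bab: {A,S}

Original NTs in T[0,2] deriving "bab": ["A", "S"]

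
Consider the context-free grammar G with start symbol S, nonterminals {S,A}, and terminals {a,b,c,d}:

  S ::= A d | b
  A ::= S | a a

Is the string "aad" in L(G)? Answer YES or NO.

CNF form of G:
  S -> A T0 | b
  A -> A T0 | T1 T1 | b
  T0 -> d
  T1 -> a

CYK fill:
  T[0,0] 'a' = {T1}  orig:{}
  T[1,1] 'a' = {T1}  orig:{}
  T[2,2] 'd' = {T0}  orig:{}
  T[0,1] 'aa' = {A}
  T[1,2] 'ad' = ∅
  T[0,2] 'aad' = {A,S}

S ∈ T[0,2] ⇒ YES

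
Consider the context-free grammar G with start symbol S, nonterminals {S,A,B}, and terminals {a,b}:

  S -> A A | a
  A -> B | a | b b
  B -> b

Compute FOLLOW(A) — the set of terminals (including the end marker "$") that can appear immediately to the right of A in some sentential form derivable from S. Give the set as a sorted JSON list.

FIRST iteration:
[1]
  A via A→a: +{a}
  A via A→b b: +{b}
  B via B→b: +{b}
  S via S→A A: +{a,b}
  FIRST[S]={a,b}  FIRST[A]={a,b}  FIRST[B]={b}
[2] (no change)
  FIRST[S]={a,b}  FIRST[A]={a,b}  FIRST[B]={b}

FOLLOW iteration:
seed FOLLOW(S) with $
[1]
  S→A A: FOLLOW(A) ⊇ FIRST(A) = {a,b}; new: +{a,b}
  S→A A: FOLLOW(A) ⊇ FOLLOW(S) ⊇ {$}; new: +{$}
  S: {$}  A: {$,a,b}  B: {}
[2]
  A→B: FOLLOW(B) ⊇ FOLLOW(A) ⊇ {$,a,b}; new: +{$,a,b}
  S: {$}  A: {$,a,b}  B: {$,a,b}
[3] done
  S: {$}  A: {$,a,b}  B: {$,a,b}

FOLLOW(A) = ["$", "a", "b"]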